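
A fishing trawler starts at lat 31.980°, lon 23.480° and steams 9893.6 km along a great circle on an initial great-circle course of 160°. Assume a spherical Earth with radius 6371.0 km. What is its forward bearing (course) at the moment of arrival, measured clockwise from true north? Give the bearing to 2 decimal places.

final bearing 151.92°

δ = 9893.6/6371 = 1.552912 rad (88.9753°).
Start latitude φ₁ = 0.558156 rad; initial bearing θ = 2.792527 rad.
Destination latitude: φ₂ = arcsin( sin φ₁ cos δ + cos φ₁ sin δ cos θ ) = arcsin(-0.787479) = -51.951°.
For the longitude increment, Δλ = atan2( sin θ sin δ cos φ₁, cos δ − sin φ₁ sin φ₂ ) = atan2(0.290066, 0.434951) = 33.699°.
λ₂ = λ₁ + Δλ = 57.179°.
The forward bearing on arrival equals the back-azimuth from the destination plus 180°.
Back-azimuth from P₂ (-51.95°, 57.18°) to P₁ (31.98°, 23.48°), with Δλ' = λ₁ − λ₂ = -33.70°: atan2( sin Δλ' cos φ₁ , cos φ₂ sin φ₁ − sin φ₂ cos φ₁ cos Δλ' ) = 331.92°.
Final bearing = (331.92° + 180°) mod 360° = 151.92°.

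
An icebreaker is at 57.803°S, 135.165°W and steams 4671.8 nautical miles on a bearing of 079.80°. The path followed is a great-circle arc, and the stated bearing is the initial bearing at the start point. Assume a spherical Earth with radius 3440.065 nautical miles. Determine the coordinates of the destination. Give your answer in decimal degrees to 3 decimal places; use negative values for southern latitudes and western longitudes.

The arc subtends δ = 4671.8/3440.065 = 1.358056 rad at the centre.
Converting: φ₁ = -1.008853 rad, θ = 1.392773 rad.
Destination latitude: φ₂ = arcsin( sin φ₁ cos δ + cos φ₁ sin δ cos θ ) = arcsin(-0.086441) = -4.959°.
For the longitude increment, Δλ = atan2( sin θ sin δ cos φ₁, cos δ − sin φ₁ sin φ₂ ) = atan2(0.512589, 0.137991) = 74.933°.
λ₂ = -135.165° + 74.933° = -60.232°.

latitude -4.959°, longitude -60.232°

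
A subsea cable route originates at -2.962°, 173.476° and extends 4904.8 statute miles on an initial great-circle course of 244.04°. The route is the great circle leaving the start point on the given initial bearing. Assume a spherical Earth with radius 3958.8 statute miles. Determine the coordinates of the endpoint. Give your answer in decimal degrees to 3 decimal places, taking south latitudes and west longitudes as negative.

Angular distance δ = d/R = 4904.8 / 3958.8 = 1.238961 rad.
Start latitude φ₁ = -0.051697 rad; initial bearing θ = 4.259302 rad.
Destination latitude: φ₂ = arcsin( sin φ₁ cos δ + cos φ₁ sin δ cos θ ) = arcsin(-0.430144) = -25.477°.
Then Δλ = atan2(-0.848915, 0.303551) = -1.227388 rad, from sin θ sin δ cos φ₁ over cos δ − sin φ₁ sin φ₂.
Hence λ₂ = 173.476° + -70.324° = 103.152°.

latitude -25.477°, longitude 103.152°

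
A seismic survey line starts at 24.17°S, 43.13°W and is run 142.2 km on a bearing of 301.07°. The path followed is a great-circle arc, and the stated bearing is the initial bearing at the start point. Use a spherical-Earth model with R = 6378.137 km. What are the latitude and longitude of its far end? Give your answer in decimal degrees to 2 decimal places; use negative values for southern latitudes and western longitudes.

Central angle δ = d/R = 0.022295 rad.
Start latitude φ₁ = -0.421846 rad; initial bearing θ = 5.254663 rad.
Destination latitude: φ₂ = arcsin( sin φ₁ cos δ + cos φ₁ sin δ cos θ ) = arcsin(-0.398847) = -23.51°.
For the longitude increment, Δλ = atan2( sin θ sin δ cos φ₁, cos δ − sin φ₁ sin φ₂ ) = atan2(-0.017421, 0.836445) = -1.19°.
λ₂ = λ₁ + Δλ = -44.32°.

latitude -23.51°, longitude -44.32°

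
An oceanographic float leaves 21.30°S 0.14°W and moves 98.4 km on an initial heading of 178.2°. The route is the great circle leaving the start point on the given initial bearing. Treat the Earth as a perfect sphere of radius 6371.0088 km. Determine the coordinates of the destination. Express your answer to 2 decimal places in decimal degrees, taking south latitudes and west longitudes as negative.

Central angle δ = d/R = 0.015445 rad.
Start latitude φ₁ = -0.371755 rad; initial bearing θ = 3.110177 rad.
sin φ₂ = sin φ₁ cos δ + cos φ₁ sin δ cos θ = (-0.363251)(0.999881) + (0.931691)(0.015444)(-0.999507) = -0.377590
φ₂ = asin(-0.377590) = -0.387192 rad = -22.18°.
Then Δλ = atan2(0.000452, 0.862721) = 0.000524 rad, from sin θ sin δ cos φ₁ over cos δ − sin φ₁ sin φ₂.
Hence λ₂ = -0.14° + 0.03° = -0.11°.

latitude -22.18°, longitude -0.11°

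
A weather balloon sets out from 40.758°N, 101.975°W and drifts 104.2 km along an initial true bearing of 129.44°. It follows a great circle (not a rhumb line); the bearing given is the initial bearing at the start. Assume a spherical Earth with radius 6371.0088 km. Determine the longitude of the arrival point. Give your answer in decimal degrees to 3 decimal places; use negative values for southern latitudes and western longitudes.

δ = 104.2/6371.0088 = 0.016355 rad (0.9371°).
Start latitude φ₁ = 0.711361 rad; initial bearing θ = 2.259154 rad.
sin φ₂ = sin φ₁ cos δ + cos φ₁ sin δ cos θ = (0.652866)(0.999866) + (0.757474)(0.016355)(-0.635270) = 0.644908
φ₂ = asin(0.644908) = 0.700903 rad = 40.159°.
Δλ = atan2( sin θ sin δ cos φ₁ , cos δ − sin φ₁ sin φ₂ ) = atan2(0.009567, 0.578828) = 0.016527 rad = 0.947°.
λ₂ = λ₁ + Δλ = -101.028°.

longitude -101.028°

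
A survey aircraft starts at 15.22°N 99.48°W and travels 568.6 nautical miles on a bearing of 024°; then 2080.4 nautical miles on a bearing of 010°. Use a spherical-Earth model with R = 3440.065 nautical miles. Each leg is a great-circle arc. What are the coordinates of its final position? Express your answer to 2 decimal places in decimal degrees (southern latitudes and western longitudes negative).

Apply the spherical direct solution leg by leg, carrying full precision between legs.
Leg 1: from (15.22°, -99.48°), δ = 568.6/3440.065 = 0.165288 rad, θ = 24° → φ = 23.83°, λ = -95.28°.
Leg 2: from (23.83°, -95.28°), δ = 2080.4/3440.065 = 0.604756 rad, θ = 10° → φ = 57.62°, λ = -84.66°.

latitude 57.62°, longitude -84.66°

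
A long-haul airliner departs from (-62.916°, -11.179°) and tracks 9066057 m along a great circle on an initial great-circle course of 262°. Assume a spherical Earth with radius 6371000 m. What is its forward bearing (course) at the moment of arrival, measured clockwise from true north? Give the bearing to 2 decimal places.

final bearing 332.64°

Central angle δ = d/R = 1.423019 rad.
Converting: φ₁ = -1.098091 rad, θ = 4.572763 rad.
sin φ₂ = sin φ₁ cos δ + cos φ₁ sin δ cos θ = (-0.890340)(0.147240) + (0.455296)(0.989101)(-0.139173) = -0.193768
φ₂ = asin(-0.193768) = -0.195001 rad = -11.173°.
For the longitude increment, Δλ = atan2( sin θ sin δ cos φ₁, cos δ − sin φ₁ sin φ₂ ) = atan2(-0.445951, -0.025280) = -93.244°.
λ₂ = λ₁ + Δλ = -104.423°.
The forward bearing on arrival equals the back-azimuth from the destination plus 180°.
Back-azimuth from P₂ (-11.17°, -104.42°) to P₁ (-62.92°, -11.18°), with Δλ' = λ₁ − λ₂ = 93.24°: atan2( sin Δλ' cos φ₁ , cos φ₂ sin φ₁ − sin φ₂ cos φ₁ cos Δλ' ) = 152.64°.
Final bearing = (152.64° + 180°) mod 360° = 332.64°.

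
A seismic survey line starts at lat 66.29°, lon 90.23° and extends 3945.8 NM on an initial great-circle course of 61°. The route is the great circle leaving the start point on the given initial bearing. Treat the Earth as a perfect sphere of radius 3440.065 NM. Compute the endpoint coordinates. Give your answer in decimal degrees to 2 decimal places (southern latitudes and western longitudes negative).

Central angle δ = d/R = 1.147013 rad.
Converting: φ₁ = 1.156979 rad, θ = 1.064651 rad.
sin φ₂ = sin φ₁ cos δ + cos φ₁ sin δ cos θ = (0.915592)(0.411212) + (0.402108)(0.911540)(0.484810) = 0.554203
φ₂ = asin(0.554203) = 0.587405 rad = 33.66°.
For the longitude increment, Δλ = atan2( sin θ sin δ cos φ₁, cos δ − sin φ₁ sin φ₂ ) = atan2(0.320581, -0.096212) = 106.71°.
λ₂ = 90.23° + 106.71° = 196.94°, normalized to (−180°, 180°] → -163.06°.

latitude 33.66°, longitude -163.06°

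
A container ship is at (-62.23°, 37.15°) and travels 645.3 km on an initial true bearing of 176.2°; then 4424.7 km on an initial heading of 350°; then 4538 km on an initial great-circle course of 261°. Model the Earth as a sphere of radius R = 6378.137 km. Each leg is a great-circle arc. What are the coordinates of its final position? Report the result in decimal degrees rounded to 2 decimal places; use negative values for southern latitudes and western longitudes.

Apply the spherical direct solution leg by leg, carrying full precision between legs.
Leg 1: from (-62.23°, 37.15°), δ = 645.3/6378.137 = 0.101174 rad, θ = 176.2° → φ = -68.01°, λ = 38.17°.
Leg 2: from (-68.01°, 38.17°), δ = 4424.7/6378.137 = 0.693729 rad, θ = 350° → φ = -28.50°, λ = 30.92°.
Leg 3: from (-28.50°, 30.92°), δ = 4538/6378.137 = 0.711493 rad, θ = 261° → φ = -26.82°, λ = -15.36°.

latitude -26.82°, longitude -15.36°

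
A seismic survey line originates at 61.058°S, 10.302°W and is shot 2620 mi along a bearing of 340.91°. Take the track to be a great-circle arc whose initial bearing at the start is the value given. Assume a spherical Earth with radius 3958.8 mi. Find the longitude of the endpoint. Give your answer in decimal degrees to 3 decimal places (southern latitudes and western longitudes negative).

longitude -23.028°

δ = 2620/3958.8 = 0.661817 rad (37.9193°).
With φ₁ = -61.058° = -1.065663 rad and θ = 340.91° = 5.950002 rad:
sin φ₂ = sin φ₁ cos δ + cos φ₁ sin δ cos θ = (-0.875110)(0.788877) + (0.483924)(0.614551)(0.945006) = -0.409313
φ₂ = asin(-0.409313) = -0.421701 rad = -24.162°.
Then Δλ = atan2(-0.097264, 0.430683) = -0.222111 rad, from sin θ sin δ cos φ₁ over cos δ − sin φ₁ sin φ₂.
Hence λ₂ = -10.302° + -12.726° = -23.028°.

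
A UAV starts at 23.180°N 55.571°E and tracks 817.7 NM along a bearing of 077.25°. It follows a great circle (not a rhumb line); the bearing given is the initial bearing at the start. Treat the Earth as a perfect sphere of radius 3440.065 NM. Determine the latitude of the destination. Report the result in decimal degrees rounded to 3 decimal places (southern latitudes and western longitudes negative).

latitude 25.488°

Central angle δ = d/R = 0.237699 rad.
Start latitude φ₁ = 0.404567 rad; initial bearing θ = 1.348267 rad.
sin φ₂ = sin φ₁ cos δ + cos φ₁ sin δ cos θ = (0.393621)(0.971882) + (0.919273)(0.235467)(0.220697) = 0.430325
φ₂ = asin(0.430325) = 0.444853 rad = 25.488°.
Δλ = atan2( sin θ sin δ cos φ₁ , cos δ − sin φ₁ sin φ₂ ) = atan2(0.211121, 0.802497) = 0.257251 rad = 14.739°.
Hence λ₂ = 55.571° + 14.739° = 70.310°.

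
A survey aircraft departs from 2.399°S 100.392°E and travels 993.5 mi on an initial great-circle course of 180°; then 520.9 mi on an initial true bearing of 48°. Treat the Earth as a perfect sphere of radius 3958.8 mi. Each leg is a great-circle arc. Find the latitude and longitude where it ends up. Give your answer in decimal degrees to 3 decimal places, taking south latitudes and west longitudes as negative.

Apply the spherical direct solution leg by leg, carrying full precision between legs.
Leg 1: from (-2.399°, 100.392°), δ = 993.5/3958.8 = 0.250960 rad, θ = 180° → φ = -16.778°, λ = 100.392°.
Leg 2: from (-16.778°, 100.392°), δ = 520.9/3958.8 = 0.131580 rad, θ = 48° → φ = -11.661°, λ = 106.106°.

latitude -11.661°, longitude 106.106°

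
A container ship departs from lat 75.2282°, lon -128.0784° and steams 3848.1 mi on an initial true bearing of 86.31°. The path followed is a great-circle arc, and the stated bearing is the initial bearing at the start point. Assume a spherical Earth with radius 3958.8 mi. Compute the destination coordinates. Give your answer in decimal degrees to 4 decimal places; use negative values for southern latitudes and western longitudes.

The arc subtends δ = 3848.1/3958.8 = 0.972037 rad at the centre.
Converting: φ₁ = 1.312980 rad, θ = 1.506394 rad.
Applying the spherical law of cosines for sides, sin φ₂ = sin φ₁ cos δ + cos φ₁ sin δ cos θ = 0.558545, so φ₂ = 33.9552°.
For the longitude increment, Δλ = atan2( sin θ sin δ cos φ₁, cos δ − sin φ₁ sin φ₂ ) = atan2(0.210178, 0.023534) = 83.6111°.
λ₂ = λ₁ + Δλ = -44.4673°.

latitude 33.9552°, longitude -44.4673°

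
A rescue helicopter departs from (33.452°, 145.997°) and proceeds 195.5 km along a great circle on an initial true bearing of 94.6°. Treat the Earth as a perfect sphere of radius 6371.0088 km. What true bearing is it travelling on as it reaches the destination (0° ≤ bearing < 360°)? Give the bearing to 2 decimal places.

final bearing 95.75°

Angular distance δ = d/R = 195.5 / 6371.0088 = 0.030686 rad.
With φ₁ = 33.452° = 0.583848 rad and θ = 94.6° = 1.651081 rad:
Destination latitude: φ₂ = arcsin( sin φ₁ cos δ + cos φ₁ sin δ cos θ ) = arcsin(0.548926) = 33.293°.
Then Δλ = atan2(0.025516, 0.696940) = 0.036595 rad, from sin θ sin δ cos φ₁ over cos δ − sin φ₁ sin φ₂.
λ₂ = 145.997° + 2.097° = 148.094°.
The forward bearing on arrival equals the back-azimuth from the destination plus 180°.
Back-azimuth from P₂ (33.29°, 148.09°) to P₁ (33.45°, 146.00°), with Δλ' = λ₁ − λ₂ = -2.10°: atan2( sin Δλ' cos φ₁ , cos φ₂ sin φ₁ − sin φ₂ cos φ₁ cos Δλ' ) = 275.75°.
Final bearing = (275.75° + 180°) mod 360° = 95.75°.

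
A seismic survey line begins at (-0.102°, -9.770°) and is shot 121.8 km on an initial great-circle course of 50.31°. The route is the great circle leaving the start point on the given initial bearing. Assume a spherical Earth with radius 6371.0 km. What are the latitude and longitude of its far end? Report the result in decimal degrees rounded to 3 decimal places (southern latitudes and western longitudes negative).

latitude 0.598°, longitude -8.927°

The arc subtends δ = 121.8/6371 = 0.019118 rad at the centre.
Start latitude φ₁ = -0.001780 rad; initial bearing θ = 0.878075 rad.
Destination latitude: φ₂ = arcsin( sin φ₁ cos δ + cos φ₁ sin δ cos θ ) = arcsin(0.010429) = 0.598°.
Then Δλ = atan2(0.014710, 0.999836) = 0.014712 rad, from sin θ sin δ cos φ₁ over cos δ − sin φ₁ sin φ₂.
λ₂ = λ₁ + Δλ = -8.927°.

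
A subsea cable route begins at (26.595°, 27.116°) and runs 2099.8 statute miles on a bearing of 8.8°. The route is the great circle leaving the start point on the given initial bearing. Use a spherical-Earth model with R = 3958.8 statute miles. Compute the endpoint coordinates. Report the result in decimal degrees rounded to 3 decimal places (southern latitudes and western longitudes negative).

latitude 56.430°, longitude 35.162°

Central angle δ = d/R = 0.530413 rad.
Converting: φ₁ = 0.464170 rad, θ = 0.153589 rad.
Applying the spherical law of cosines for sides, sin φ₂ = sin φ₁ cos δ + cos φ₁ sin δ cos θ = 0.833207, so φ₂ = 56.430°.
Then Δλ = atan2(0.069205, 0.489587) = 0.140424 rad, from sin θ sin δ cos φ₁ over cos δ − sin φ₁ sin φ₂.
λ₂ = λ₁ + Δλ = 35.162°.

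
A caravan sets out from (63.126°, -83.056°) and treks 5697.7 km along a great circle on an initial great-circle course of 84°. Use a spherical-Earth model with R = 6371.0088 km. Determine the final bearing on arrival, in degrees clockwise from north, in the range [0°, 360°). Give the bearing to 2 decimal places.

Angular distance δ = d/R = 5697.7 / 6371.0088 = 0.894317 rad.
Start latitude φ₁ = 1.101757 rad; initial bearing θ = 1.466077 rad.
sin φ₂ = sin φ₁ cos δ + cos φ₁ sin δ cos θ = (0.892003)(0.626052) + (0.452030)(0.779782)(0.104528) = 0.595285
φ₂ = asin(0.595285) = 0.637620 rad = 36.533°.
Δλ = atan2( sin θ sin δ cos φ₁ , cos δ − sin φ₁ sin φ₂ ) = atan2(0.350554, 0.095056) = 1.306003 rad = 74.828°.
λ₂ = -83.056° + 74.828° = -8.228°.
The forward bearing on arrival equals the back-azimuth from the destination plus 180°.
Back-azimuth from P₂ (36.53°, -8.23°) to P₁ (63.13°, -83.06°), with Δλ' = λ₁ − λ₂ = -74.83°: atan2( sin Δλ' cos φ₁ , cos φ₂ sin φ₁ − sin φ₂ cos φ₁ cos Δλ' ) = 325.98°.
Final bearing = (325.98° + 180°) mod 360° = 145.98°.

final bearing 145.98°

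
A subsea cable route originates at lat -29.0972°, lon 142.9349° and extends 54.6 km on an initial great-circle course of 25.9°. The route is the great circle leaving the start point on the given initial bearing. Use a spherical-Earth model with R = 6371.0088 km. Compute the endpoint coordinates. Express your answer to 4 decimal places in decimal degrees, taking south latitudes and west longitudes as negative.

latitude -28.6553°, longitude 143.1793°

Angular distance δ = d/R = 54.6 / 6371.0088 = 0.008570 rad.
With φ₁ = -29.0972° = -0.507842 rad and θ = 25.9° = 0.452040 rad:
Destination latitude: φ₂ = arcsin( sin φ₁ cos δ + cos φ₁ sin δ cos θ ) = arcsin(-0.479539) = -28.6553°.
For the longitude increment, Δλ = atan2( sin θ sin δ cos φ₁, cos δ − sin φ₁ sin φ₂ ) = atan2(0.003271, 0.766767) = 0.2444°.
λ₂ = λ₁ + Δλ = 143.1793°.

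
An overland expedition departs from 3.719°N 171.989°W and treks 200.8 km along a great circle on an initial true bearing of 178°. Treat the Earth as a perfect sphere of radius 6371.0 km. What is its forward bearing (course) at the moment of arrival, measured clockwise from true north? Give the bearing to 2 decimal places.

The arc subtends δ = 200.8/6371 = 0.031518 rad at the centre.
With φ₁ = 3.719° = 0.064909 rad and θ = 178° = 3.106686 rad:
Applying the spherical law of cosines for sides, sin φ₂ = sin φ₁ cos δ + cos φ₁ sin δ cos θ = 0.033404, so φ₂ = 1.914°.
Then Δλ = atan2(0.001097, 0.997337) = 0.001100 rad, from sin θ sin δ cos φ₁ over cos δ − sin φ₁ sin φ₂.
Hence λ₂ = -171.989° + 0.063° = -171.926°.
The forward bearing on arrival equals the back-azimuth from the destination plus 180°.
Back-azimuth from P₂ (1.91°, -171.93°) to P₁ (3.72°, -171.99°), with Δλ' = λ₁ − λ₂ = -0.06°: atan2( sin Δλ' cos φ₁ , cos φ₂ sin φ₁ − sin φ₂ cos φ₁ cos Δλ' ) = 358.00°.
Final bearing = (358.00° + 180°) mod 360° = 178.00°.

final bearing 178.00°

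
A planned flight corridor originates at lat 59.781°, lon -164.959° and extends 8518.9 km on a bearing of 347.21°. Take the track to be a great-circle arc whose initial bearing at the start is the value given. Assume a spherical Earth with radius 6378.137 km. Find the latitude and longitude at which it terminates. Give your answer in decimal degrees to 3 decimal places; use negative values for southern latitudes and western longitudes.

δ = 8518.9/6378.137 = 1.335641 rad (76.5266°).
Converting: φ₁ = 1.043375 rad, θ = 6.059958 rad.
Applying the spherical law of cosines for sides, sin φ₂ = sin φ₁ cos δ + cos φ₁ sin δ cos θ = 0.678642, so φ₂ = 42.738°.
Δλ = atan2( sin θ sin δ cos φ₁ , cos δ − sin φ₁ sin φ₂ ) = atan2(-0.108355, -0.353426) = -2.844107 rad = -162.955°.
λ₂ = -164.959° + -162.955° = -327.914°, normalized to (−180°, 180°] → 32.086°.

latitude 42.738°, longitude 32.086°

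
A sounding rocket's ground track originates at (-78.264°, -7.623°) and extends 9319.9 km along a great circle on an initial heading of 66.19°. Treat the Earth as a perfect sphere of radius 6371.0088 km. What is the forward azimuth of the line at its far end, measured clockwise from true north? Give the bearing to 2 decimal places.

Central angle δ = d/R = 1.462861 rad.
Converting: φ₁ = -1.365964 rad, θ = 1.155233 rad.
sin φ₂ = sin φ₁ cos δ + cos φ₁ sin δ cos θ = (-0.979095)(0.107726) + (0.203403)(0.994181)(0.403705) = -0.023837
φ₂ = asin(-0.023837) = -0.023839 rad = -1.366°.
Δλ = atan2( sin θ sin δ cos φ₁ , cos δ − sin φ₁ sin φ₂ ) = atan2(0.185008, 0.084387) = 1.142859 rad = 65.481°.
λ₂ = λ₁ + Δλ = 57.858°.
The forward bearing on arrival equals the back-azimuth from the destination plus 180°.
Back-azimuth from P₂ (-1.37°, 57.86°) to P₁ (-78.26°, -7.62°), with Δλ' = λ₁ − λ₂ = -65.48°: atan2( sin Δλ' cos φ₁ , cos φ₂ sin φ₁ − sin φ₂ cos φ₁ cos Δλ' ) = 190.73°.
Final bearing = (190.73° + 180°) mod 360° = 10.73°.

final bearing 10.73°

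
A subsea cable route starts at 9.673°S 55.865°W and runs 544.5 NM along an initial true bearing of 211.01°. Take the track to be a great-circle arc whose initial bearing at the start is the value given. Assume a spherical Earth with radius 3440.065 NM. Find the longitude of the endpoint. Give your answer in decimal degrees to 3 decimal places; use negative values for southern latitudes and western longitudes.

δ = 544.5/3440.065 = 0.158282 rad (9.0689°).
With φ₁ = -9.673° = -0.168826 rad and θ = 211.01° = 3.682819 rad:
Applying the spherical law of cosines for sides, sin φ₂ = sin φ₁ cos δ + cos φ₁ sin δ cos θ = -0.299098, so φ₂ = -17.403°.
For the longitude increment, Δλ = atan2( sin θ sin δ cos φ₁, cos δ − sin φ₁ sin φ₂ ) = atan2(-0.080050, 0.937244) = -4.882°.
Hence λ₂ = -55.865° + -4.882° = -60.747°.

longitude -60.747°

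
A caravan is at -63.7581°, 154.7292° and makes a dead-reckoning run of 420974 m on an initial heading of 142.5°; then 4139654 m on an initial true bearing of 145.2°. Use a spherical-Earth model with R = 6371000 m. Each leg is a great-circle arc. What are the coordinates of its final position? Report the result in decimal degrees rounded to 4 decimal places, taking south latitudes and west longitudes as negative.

Apply the spherical direct solution leg by leg, carrying full precision between legs.
Leg 1: from (-63.7581°, 154.7292°), δ = 420974/6371000 = 0.066077 rad, θ = 142.5° → φ = -66.6557°, λ = 160.5512°.
Leg 2: from (-66.6557°, 160.5512°), δ = 4139654/6371000 = 0.649765 rad, θ = 145.2° → φ = -68.1105°, λ = -87.2899°.

latitude -68.1105°, longitude -87.2899°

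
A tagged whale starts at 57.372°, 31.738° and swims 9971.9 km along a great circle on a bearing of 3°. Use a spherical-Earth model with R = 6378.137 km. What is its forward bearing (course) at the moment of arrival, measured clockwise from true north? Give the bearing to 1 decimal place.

final bearing 178.1°

δ = 9971.9/6378.137 = 1.563450 rad (89.5791°).
Converting: φ₁ = 1.001330 rad, θ = 0.052360 rad.
Destination latitude: φ₂ = arcsin( sin φ₁ cos δ + cos φ₁ sin δ cos θ ) = arcsin(0.544616) = 32.998°.
Then Δλ = atan2(0.028218, -0.451323) = 3.079151 rad, from sin θ sin δ cos φ₁ over cos δ − sin φ₁ sin φ₂.
λ₂ = 31.738° + 176.422° = 208.160°, normalized to (−180°, 180°] → -151.840°.
The forward bearing on arrival equals the back-azimuth from the destination plus 180°.
Back-azimuth from P₂ (33.0°, -151.8°) to P₁ (57.4°, 31.7°), with Δλ' = λ₁ − λ₂ = 183.6°: atan2( sin Δλ' cos φ₁ , cos φ₂ sin φ₁ − sin φ₂ cos φ₁ cos Δλ' ) = 358.1°.
Final bearing = (358.1° + 180°) mod 360° = 178.1°.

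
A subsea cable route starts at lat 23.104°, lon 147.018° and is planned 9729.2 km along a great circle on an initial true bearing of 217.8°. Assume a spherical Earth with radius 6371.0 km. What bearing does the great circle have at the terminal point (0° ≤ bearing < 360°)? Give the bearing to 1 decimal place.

The arc subtends δ = 9729.2/6371 = 1.527107 rad at the centre.
Converting: φ₁ = 0.403241 rad, θ = 3.801327 rad.
sin φ₂ = sin φ₁ cos δ + cos φ₁ sin δ cos θ = (0.392401)(0.043675) + (0.919794)(0.999046)(-0.790155) = -0.708948
φ₂ = asin(-0.708948) = -0.788006 rad = -45.149°.
For the longitude increment, Δλ = atan2( sin θ sin δ cos φ₁, cos δ − sin φ₁ sin φ₂ ) = atan2(-0.563210, 0.321867) = -60.253°.
Hence λ₂ = 147.018° + -60.253° = 86.765°.
The forward bearing on arrival equals the back-azimuth from the destination plus 180°.
Back-azimuth from P₂ (-45.1°, 86.8°) to P₁ (23.1°, 147.0°), with Δλ' = λ₁ − λ₂ = 60.3°: atan2( sin Δλ' cos φ₁ , cos φ₂ sin φ₁ − sin φ₂ cos φ₁ cos Δλ' ) = 53.1°.
Final bearing = (53.1° + 180°) mod 360° = 233.1°.

final bearing 233.1°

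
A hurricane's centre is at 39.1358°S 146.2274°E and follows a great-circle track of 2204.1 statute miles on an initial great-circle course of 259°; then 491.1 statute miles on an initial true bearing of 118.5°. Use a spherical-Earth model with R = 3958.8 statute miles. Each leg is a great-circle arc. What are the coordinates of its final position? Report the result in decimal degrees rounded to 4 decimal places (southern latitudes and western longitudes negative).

latitude -40.9900°, longitude 113.4216°

Apply the spherical direct solution leg by leg, carrying full precision between legs.
Leg 1: from (-39.1358°, 146.2274°), δ = 2204.1/3958.8 = 0.556760 rad, θ = 259° → φ = -37.8827°, λ = 105.1387°.
Leg 2: from (-37.8827°, 105.1387°), δ = 491.1/3958.8 = 0.124053 rad, θ = 118.5° → φ = -40.9900°, λ = 113.4216°.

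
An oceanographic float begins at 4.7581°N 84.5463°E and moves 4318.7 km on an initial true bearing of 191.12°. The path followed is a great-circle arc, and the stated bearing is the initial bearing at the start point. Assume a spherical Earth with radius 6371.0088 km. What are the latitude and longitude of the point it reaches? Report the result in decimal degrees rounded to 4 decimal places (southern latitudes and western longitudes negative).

Angular distance δ = d/R = 4318.7 / 6371.0088 = 0.677868 rad.
Start latitude φ₁ = 0.083045 rad; initial bearing θ = 3.335673 rad.
Applying the spherical law of cosines for sides, sin φ₂ = sin φ₁ cos δ + cos φ₁ sin δ cos θ = -0.548629, so φ₂ = -33.2730°.
Then Δλ = atan2(-0.120535, 0.824420) = -0.145177 rad, from sin θ sin δ cos φ₁ over cos δ − sin φ₁ sin φ₂.
λ₂ = λ₁ + Δλ = 76.2283°.

latitude -33.2730°, longitude 76.2283°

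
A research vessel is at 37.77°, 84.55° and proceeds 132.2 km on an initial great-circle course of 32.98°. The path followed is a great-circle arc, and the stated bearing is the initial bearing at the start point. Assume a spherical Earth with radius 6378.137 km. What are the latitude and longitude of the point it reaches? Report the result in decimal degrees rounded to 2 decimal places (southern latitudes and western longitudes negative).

latitude 38.76°, longitude 85.38°

The arc subtends δ = 132.2/6378.137 = 0.020727 rad at the centre.
With φ₁ = 37.77° = 0.659211 rad and θ = 32.98° = 0.575610 rad:
sin φ₂ = sin φ₁ cos δ + cos φ₁ sin δ cos θ = (0.612493)(0.999785) + (0.790476)(0.020726)(0.838861) = 0.626105
φ₂ = asin(0.626105) = 0.676548 rad = 38.76°.
Then Δλ = atan2(0.008918, 0.616300) = 0.014469 rad, from sin θ sin δ cos φ₁ over cos δ − sin φ₁ sin φ₂.
Hence λ₂ = 84.55° + 0.83° = 85.38°.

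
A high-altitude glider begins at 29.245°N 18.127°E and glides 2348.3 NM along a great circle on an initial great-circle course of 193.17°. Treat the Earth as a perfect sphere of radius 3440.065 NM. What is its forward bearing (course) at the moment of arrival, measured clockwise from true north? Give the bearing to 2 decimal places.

final bearing 191.61°

δ = 2348.3/3440.065 = 0.682632 rad (39.1120°).
Start latitude φ₁ = 0.510422 rad; initial bearing θ = 3.371453 rad.
Destination latitude: φ₂ = arcsin( sin φ₁ cos δ + cos φ₁ sin δ cos θ ) = arcsin(-0.156884) = -9.026°.
Δλ = atan2( sin θ sin δ cos φ₁ , cos δ − sin φ₁ sin φ₂ ) = atan2(-0.125411, 0.852560) = -0.146052 rad = -8.368°.
Hence λ₂ = 18.127° + -8.368° = 9.759°.
The forward bearing on arrival equals the back-azimuth from the destination plus 180°.
Back-azimuth from P₂ (-9.03°, 9.76°) to P₁ (29.25°, 18.13°), with Δλ' = λ₁ − λ₂ = 8.37°: atan2( sin Δλ' cos φ₁ , cos φ₂ sin φ₁ − sin φ₂ cos φ₁ cos Δλ' ) = 11.61°.
Final bearing = (11.61° + 180°) mod 360° = 191.61°.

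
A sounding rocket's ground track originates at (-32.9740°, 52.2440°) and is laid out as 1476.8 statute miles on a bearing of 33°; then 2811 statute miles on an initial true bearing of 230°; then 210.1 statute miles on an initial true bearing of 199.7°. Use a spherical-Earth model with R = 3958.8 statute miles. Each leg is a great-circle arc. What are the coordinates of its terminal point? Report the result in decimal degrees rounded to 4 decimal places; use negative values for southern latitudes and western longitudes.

Apply the spherical direct solution leg by leg, carrying full precision between legs.
Leg 1: from (-32.9740°, 52.2440°), δ = 1476.8/3958.8 = 0.373042 rad, θ = 33° → φ = -14.5016°, λ = 64.0750°.
Leg 2: from (-14.5016°, 64.0750°), δ = 2811/3958.8 = 0.710064 rad, θ = 230° → φ = -36.5526°, λ = 25.6389°.
Leg 3: from (-36.5526°, 25.6389°), δ = 210.1/3958.8 = 0.053072 rad, θ = 199.7° → φ = -39.4082°, λ = 24.3128°.

latitude -39.4082°, longitude 24.3128°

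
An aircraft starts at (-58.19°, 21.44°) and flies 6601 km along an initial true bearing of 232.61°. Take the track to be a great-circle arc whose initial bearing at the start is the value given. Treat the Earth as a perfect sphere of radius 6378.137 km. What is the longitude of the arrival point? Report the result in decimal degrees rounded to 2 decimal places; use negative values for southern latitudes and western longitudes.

Angular distance δ = d/R = 6601 / 6378.137 = 1.034942 rad.
Start latitude φ₁ = -1.015607 rad; initial bearing θ = 4.059810 rad.
sin φ₂ = sin φ₁ cos δ + cos φ₁ sin δ cos θ = (-0.849801)(0.510576) + (0.527104)(0.859833)(-0.607237) = -0.709101
φ₂ = asin(-0.709101) = -0.788222 rad = -45.16°.
Δλ = atan2( sin θ sin δ cos φ₁ , cos δ − sin φ₁ sin φ₂ ) = atan2(-0.360094, -0.092018) = -1.820982 rad = -104.33°.
λ₂ = λ₁ + Δλ = -82.89°.

longitude -82.89°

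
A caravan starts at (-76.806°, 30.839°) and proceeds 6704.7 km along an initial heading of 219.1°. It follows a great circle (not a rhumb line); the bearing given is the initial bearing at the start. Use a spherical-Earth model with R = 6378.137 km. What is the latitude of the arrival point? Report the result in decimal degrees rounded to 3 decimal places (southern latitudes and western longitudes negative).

latitude -39.582°

Angular distance δ = d/R = 6704.7 / 6378.137 = 1.051200 rad.
Start latitude φ₁ = -1.340518 rad; initial bearing θ = 3.824016 rad.
Applying the spherical law of cosines for sides, sin φ₂ = sin φ₁ cos δ + cos φ₁ sin δ cos θ = -0.637176, so φ₂ = -39.582°.
Δλ = atan2( sin θ sin δ cos φ₁ , cos δ − sin φ₁ sin φ₂ ) = atan2(-0.124952, -0.123827) = -2.351672 rad = -134.741°.
λ₂ = 30.839° + -134.741° = -103.902°.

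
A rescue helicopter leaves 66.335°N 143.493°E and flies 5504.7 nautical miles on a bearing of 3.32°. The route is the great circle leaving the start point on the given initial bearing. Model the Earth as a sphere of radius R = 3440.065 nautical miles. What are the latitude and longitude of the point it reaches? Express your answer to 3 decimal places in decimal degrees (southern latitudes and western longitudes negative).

δ = 5504.7/3440.065 = 1.600173 rad (91.6832°).
Start latitude φ₁ = 1.157764 rad; initial bearing θ = 0.057945 rad.
Destination latitude: φ₂ = arcsin( sin φ₁ cos δ + cos φ₁ sin δ cos θ ) = arcsin(0.373639) = 21.940°.
For the longitude increment, Δλ = atan2( sin θ sin δ cos φ₁, cos δ − sin φ₁ sin φ₂ ) = atan2(0.023235, -0.371592) = 176.422°.
λ₂ = 143.493° + 176.422° = 319.915°, normalized to (−180°, 180°] → -40.085°.

latitude 21.940°, longitude -40.085°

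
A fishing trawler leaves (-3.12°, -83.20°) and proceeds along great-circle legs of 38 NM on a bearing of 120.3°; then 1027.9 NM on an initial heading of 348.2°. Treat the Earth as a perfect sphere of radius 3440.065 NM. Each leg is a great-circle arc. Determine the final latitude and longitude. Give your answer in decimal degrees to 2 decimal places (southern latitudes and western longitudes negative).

latitude 13.32°, longitude -86.20°

Apply the spherical direct solution leg by leg, carrying full precision between legs.
Leg 1: from (-3.12°, -83.20°), δ = 38/3440.065 = 0.011046 rad, θ = 120.3° → φ = -3.44°, λ = -82.65°.
Leg 2: from (-3.44°, -82.65°), δ = 1027.9/3440.065 = 0.298802 rad, θ = 348.2° → φ = 13.32°, λ = -86.20°.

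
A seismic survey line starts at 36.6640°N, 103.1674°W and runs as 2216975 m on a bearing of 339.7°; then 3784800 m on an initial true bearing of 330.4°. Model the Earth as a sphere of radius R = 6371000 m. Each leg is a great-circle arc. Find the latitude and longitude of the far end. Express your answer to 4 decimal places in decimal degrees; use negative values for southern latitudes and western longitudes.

latitude 73.2930°, longitude 170.8691°

Apply the spherical direct solution leg by leg, carrying full precision between legs.
Leg 1: from (36.6640°, -103.1674°), δ = 2216975/6371000 = 0.347979 rad, θ = 339.7° → φ = 54.8726°, λ = -115.0324°.
Leg 2: from (54.8726°, -115.0324°), δ = 3784800/6371000 = 0.594067 rad, θ = 330.4° → φ = 73.2930°, λ = 170.8691°.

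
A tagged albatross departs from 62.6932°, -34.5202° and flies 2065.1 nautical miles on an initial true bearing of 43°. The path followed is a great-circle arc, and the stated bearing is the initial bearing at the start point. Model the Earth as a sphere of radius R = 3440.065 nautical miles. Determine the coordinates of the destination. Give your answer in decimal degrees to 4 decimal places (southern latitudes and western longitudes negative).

latitude 67.3296°, longitude 53.7780°

δ = 2065.1/3440.065 = 0.600308 rad (34.3951°).
Converting: φ₁ = 1.094203 rad, θ = 0.750492 rad.
Applying the spherical law of cosines for sides, sin φ₂ = sin φ₁ cos δ + cos φ₁ sin δ cos θ = 0.922738, so φ₂ = 67.3296°.
Δλ = atan2( sin θ sin δ cos φ₁ , cos δ − sin φ₁ sin φ₂ ) = atan2(0.176739, 0.005251) = 1.541094 rad = 88.2982°.
λ₂ = -34.5202° + 88.2982° = 53.7780°.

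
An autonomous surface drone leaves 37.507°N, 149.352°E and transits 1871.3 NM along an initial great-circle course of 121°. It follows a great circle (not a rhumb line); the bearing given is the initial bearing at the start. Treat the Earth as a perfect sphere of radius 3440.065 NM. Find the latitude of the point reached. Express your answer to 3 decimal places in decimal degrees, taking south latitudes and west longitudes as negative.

Central angle δ = d/R = 0.543972 rad.
With φ₁ = 37.507° = 0.654621 rad and θ = 121° = 2.111848 rad:
Destination latitude: φ₂ = arcsin( sin φ₁ cos δ + cos φ₁ sin δ cos θ ) = arcsin(0.309525) = 18.031°.
For the longitude increment, Δλ = atan2( sin θ sin δ cos φ₁, cos δ − sin φ₁ sin φ₂ ) = atan2(0.351912, 0.667203) = 27.809°.
λ₂ = λ₁ + Δλ = 177.161°.

latitude 18.031°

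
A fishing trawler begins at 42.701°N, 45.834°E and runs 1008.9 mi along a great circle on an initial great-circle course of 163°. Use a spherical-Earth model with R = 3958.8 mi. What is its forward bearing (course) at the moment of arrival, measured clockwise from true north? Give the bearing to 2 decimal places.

final bearing 165.83°

δ = 1008.9/3958.8 = 0.254850 rad (14.6018°).
With φ₁ = 42.701° = 0.745273 rad and θ = 163° = 2.844887 rad:
sin φ₂ = sin φ₁ cos δ + cos φ₁ sin δ cos θ = (0.678172)(0.967701) + (0.734903)(0.252100)(-0.956305) = 0.479095
φ₂ = asin(0.479095) = 0.499623 rad = 28.626°.
For the longitude increment, Δλ = atan2( sin θ sin δ cos φ₁, cos δ − sin φ₁ sin φ₂ ) = atan2(0.054167, 0.642792) = 4.817°.
λ₂ = λ₁ + Δλ = 50.651°.
The forward bearing on arrival equals the back-azimuth from the destination plus 180°.
Back-azimuth from P₂ (28.63°, 50.65°) to P₁ (42.70°, 45.83°), with Δλ' = λ₁ − λ₂ = -4.82°: atan2( sin Δλ' cos φ₁ , cos φ₂ sin φ₁ − sin φ₂ cos φ₁ cos Δλ' ) = 345.83°.
Final bearing = (345.83° + 180°) mod 360° = 165.83°.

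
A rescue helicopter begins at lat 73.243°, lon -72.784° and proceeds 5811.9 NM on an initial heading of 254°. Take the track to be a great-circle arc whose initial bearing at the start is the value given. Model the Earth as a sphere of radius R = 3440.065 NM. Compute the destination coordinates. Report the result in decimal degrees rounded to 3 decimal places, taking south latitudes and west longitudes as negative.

latitude -11.086°, longitude -149.353°

Angular distance δ = d/R = 5811.9 / 3440.065 = 1.689474 rad.
Converting: φ₁ = 1.278332 rad, θ = 4.433136 rad.
Destination latitude: φ₂ = arcsin( sin φ₁ cos δ + cos φ₁ sin δ cos θ ) = arcsin(-0.192282) = -11.086°.
Then Δλ = atan2(-0.275195, 0.065718) = -1.336381 rad, from sin θ sin δ cos φ₁ over cos δ − sin φ₁ sin φ₂.
Hence λ₂ = -72.784° + -76.569° = -149.353°.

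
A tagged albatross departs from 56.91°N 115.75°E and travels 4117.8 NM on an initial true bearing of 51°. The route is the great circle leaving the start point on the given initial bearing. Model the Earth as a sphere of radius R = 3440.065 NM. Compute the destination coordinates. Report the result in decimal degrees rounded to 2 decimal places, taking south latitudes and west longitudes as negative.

latitude 38.74°, longitude -132.31°

Angular distance δ = d/R = 4117.8 / 3440.065 = 1.197012 rad.
With φ₁ = 56.91° = 0.993267 rad and θ = 51° = 0.890118 rad:
sin φ₂ = sin φ₁ cos δ + cos φ₁ sin δ cos θ = (0.837814)(0.365141) + (0.545956)(0.930952)(0.629320) = 0.625778
φ₂ = asin(0.625778) = 0.676128 rad = 38.74°.
Δλ = atan2( sin θ sin δ cos φ₁ , cos δ − sin φ₁ sin φ₂ ) = atan2(0.394991, -0.159145) = 1.953806 rad = 111.94°.
λ₂ = 115.75° + 111.94° = 227.69°, normalized to (−180°, 180°] → -132.31°.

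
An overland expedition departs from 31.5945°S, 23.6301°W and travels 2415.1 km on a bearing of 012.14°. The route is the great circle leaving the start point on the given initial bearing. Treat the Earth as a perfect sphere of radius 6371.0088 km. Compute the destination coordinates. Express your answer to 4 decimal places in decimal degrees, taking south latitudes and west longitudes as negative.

latitude -10.2852°, longitude -19.0935°

δ = 2415.1/6371.0088 = 0.379077 rad (21.7195°).
With φ₁ = -31.5945° = -0.551428 rad and θ = 12.14° = 0.211883 rad:
Destination latitude: φ₂ = arcsin( sin φ₁ cos δ + cos φ₁ sin δ cos θ ) = arcsin(-0.178549) = -10.2852°.
Δλ = atan2( sin θ sin δ cos φ₁ , cos δ − sin φ₁ sin φ₂ ) = atan2(0.066289, 0.835464) = 0.079178 rad = 4.5366°.
λ₂ = -23.6301° + 4.5366° = -19.0935°.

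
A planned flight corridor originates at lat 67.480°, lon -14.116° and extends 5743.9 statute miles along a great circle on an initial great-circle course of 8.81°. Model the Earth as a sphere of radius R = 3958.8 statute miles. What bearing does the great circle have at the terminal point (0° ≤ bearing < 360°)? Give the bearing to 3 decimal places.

final bearing 176.151°

δ = 5743.9/3958.8 = 1.450919 rad (83.1316°).
With φ₁ = 67.480° = 1.177748 rad and θ = 8.81° = 0.153764 rad:
sin φ₂ = sin φ₁ cos δ + cos φ₁ sin δ cos θ = (0.923746)(0.119590) + (0.383006)(0.992823)(0.988202) = 0.486242
φ₂ = asin(0.486242) = 0.507783 rad = 29.094°.
For the longitude increment, Δλ = atan2( sin θ sin δ cos φ₁, cos δ − sin φ₁ sin φ₂ ) = atan2(0.058240, -0.329574) = 169.979°.
λ₂ = λ₁ + Δλ = 155.863°.
The forward bearing on arrival equals the back-azimuth from the destination plus 180°.
Back-azimuth from P₂ (29.094°, 155.863°) to P₁ (67.480°, -14.116°), with Δλ' = λ₁ − λ₂ = -169.979°: atan2( sin Δλ' cos φ₁ , cos φ₂ sin φ₁ − sin φ₂ cos φ₁ cos Δλ' ) = 356.151°.
Final bearing = (356.151° + 180°) mod 360° = 176.151°.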